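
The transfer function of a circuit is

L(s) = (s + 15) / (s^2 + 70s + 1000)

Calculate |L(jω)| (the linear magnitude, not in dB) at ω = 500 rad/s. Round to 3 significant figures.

Substitute s = j500:
Numerator: (j500) + 15 = 15 + j500
Denominator: (j500)^2 + 70(j500) + 1000 = -249000 + j35000
|N| = √(15² + 500²) ≈ 500.22, ∠N ≈ 88.28°
|D| = √(249000² + 35000²) ≈ 2.5145e+05, ∠D ≈ 172.00°
|L| = 500.22 / 2.5145e+05 ≈ 0.0019893

0.00199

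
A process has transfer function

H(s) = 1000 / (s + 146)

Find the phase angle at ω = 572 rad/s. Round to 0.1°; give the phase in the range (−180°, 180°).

-75.7°

Substitute s = j572:
Numerator: 1000 = 1000 + j0
Denominator: (j572) + 146 = 146 + j572
|N| = √(1000² + 0²) ≈ 1000, ∠N ≈ 0.00°
|D| = √(146² + 572²) ≈ 590.34, ∠D ≈ 75.68°
∠H = 0.00° − 75.68° = -75.68°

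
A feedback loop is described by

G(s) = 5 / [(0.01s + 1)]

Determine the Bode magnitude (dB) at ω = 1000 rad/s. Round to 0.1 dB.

-6.1 dB

At ω = 1000 rad/s:
pole (1 + j1000·0.01) = 1 + j10 → |·| ≈ 10.05, ∠ ≈ 84.29°
|G| = 5 · 1 / (10.05) ≈ 0.49751
Gain = 20 log₁₀(0.49751) ≈ -6.06 dB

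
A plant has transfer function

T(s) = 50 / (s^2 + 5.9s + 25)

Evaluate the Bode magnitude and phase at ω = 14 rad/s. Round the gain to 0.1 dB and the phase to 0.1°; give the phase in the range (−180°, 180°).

At s = jω = j14:
quadratic: (j14)² + 5.9·j14 + 25 = -171 + j82.6 → |·| ≈ 189.9, ∠ ≈ 154.22°
|T| = 50 / 189.9 ≈ 0.2633
Gain = 20 log₁₀(0.2633) ≈ -11.59 dB
∠T = 0.00° − 154.22° = -154.22°

-11.6 dB, -154.2°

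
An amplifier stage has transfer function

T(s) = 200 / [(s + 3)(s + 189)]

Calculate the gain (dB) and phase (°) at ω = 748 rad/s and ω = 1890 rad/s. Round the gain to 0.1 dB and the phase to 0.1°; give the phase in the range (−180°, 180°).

ω = 748: -69.2 dB, -165.6°; ω = 1890: -85.1 dB, -174.2°

At s = jω = j748:
pole (s+3): 3 + j748 → |·| = √(3²+748²) = √559513 ≈ 748.01, ∠ = arctan(748/3) ≈ 89.77°
pole (s+189): 189 + j748 → |·| = √(189²+748²) = √595225 ≈ 771.51, ∠ = arctan(748/189) ≈ 75.82°
|T| = 200 / 5.771e+05 ≈ 0.00034656
Gain = 20 log₁₀(0.00034656) ≈ -69.20 dB
∠T = 0.00° − 165.59° = -165.59°

At s = jω = j1890:
pole (s+3): 3 + j1890 → |·| = √(3²+1890²) = √3572109 ≈ 1890, ∠ = arctan(1890/3) ≈ 89.91°
pole (s+189): 189 + j1890 → |·| = √(189²+1890²) = √3607821 ≈ 1899.4, ∠ = arctan(1890/189) ≈ 84.29°
|T| = 200 / 3.5899e+06 ≈ 5.5712e-05
Gain = 20 log₁₀(5.5712e-05) ≈ -85.08 dB
∠T = 0.00° − 174.20° = -174.20°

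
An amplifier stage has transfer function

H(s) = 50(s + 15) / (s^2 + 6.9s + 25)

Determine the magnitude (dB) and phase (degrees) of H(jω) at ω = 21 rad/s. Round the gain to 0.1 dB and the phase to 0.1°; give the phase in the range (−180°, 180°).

9.3 dB, -106.3°

At s = jω = j21:
zero (s+15): 15 + j21 → |·| = √(15²+21²) = √666 ≈ 25.807, ∠ = arctan(21/15) ≈ 54.46°
quadratic: (j21)² + 6.9·j21 + 25 = -416 + j144.9 → |·| ≈ 440.51, ∠ ≈ 160.80°
|H| = 50 · 25.807 / 440.51 ≈ 2.9292
Gain = 20 log₁₀(2.9292) ≈ 9.33 dB
∠H = 54.46° − 160.80° = -106.34°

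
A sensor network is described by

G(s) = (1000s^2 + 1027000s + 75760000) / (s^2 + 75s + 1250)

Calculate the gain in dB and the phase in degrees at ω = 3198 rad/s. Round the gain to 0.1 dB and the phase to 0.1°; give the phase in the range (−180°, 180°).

60.4 dB, -16.6°

Substitute s = j3198:
Numerator: 1000(j3198)^2 + 1027000(j3198) + 75760000 = -10151444000 + j3284346000
Denominator: (j3198)^2 + 75(j3198) + 1250 = -10225954 + j239850
|N| = √(10151444000² + 3284346000²) ≈ 1.067e+10, ∠N ≈ 162.07°
|D| = √(10225954² + 239850²) ≈ 1.0229e+07, ∠D ≈ 178.66°
|G| = 1.067e+10 / 1.0229e+07 ≈ 1043.1
Gain = 20 log₁₀(1043.1) ≈ 60.37 dB
∠G = 162.07° − 178.66° = -16.59°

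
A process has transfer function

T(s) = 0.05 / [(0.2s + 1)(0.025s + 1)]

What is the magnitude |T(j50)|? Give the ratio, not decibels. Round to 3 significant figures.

At ω = 50 rad/s:
pole (1 + j50·0.2) = 1 + j10 → |·| ≈ 10.05, ∠ ≈ 84.29°
pole (1 + j50·0.025) = 1 + j1.25 → |·| ≈ 1.6008, ∠ ≈ 51.34°
|T| = 0.05 · 1 / (10.05 · 1.6008) ≈ 0.0031079

0.00311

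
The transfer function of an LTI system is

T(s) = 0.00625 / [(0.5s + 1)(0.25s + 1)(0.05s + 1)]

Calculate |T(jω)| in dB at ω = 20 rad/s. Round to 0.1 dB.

At ω = 20 rad/s:
pole (1 + j20·0.5) = 1 + j10 → |·| ≈ 10.05, ∠ ≈ 84.29°
pole (1 + j20·0.25) = 1 + j5 → |·| ≈ 5.099, ∠ ≈ 78.69°
pole (1 + j20·0.05) = 1 + j1 → |·| ≈ 1.4142, ∠ ≈ 45.00°
|T| = 0.00625 · 1 / (10.05 · 5.099 · 1.4142) ≈ 8.6242e-05
Gain = 20 log₁₀(8.6242e-05) ≈ -81.29 dB

-81.3 dB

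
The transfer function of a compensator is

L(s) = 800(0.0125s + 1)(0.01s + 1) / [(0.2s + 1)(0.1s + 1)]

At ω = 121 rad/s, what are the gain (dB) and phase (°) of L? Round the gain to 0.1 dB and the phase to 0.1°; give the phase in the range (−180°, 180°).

17.8 dB, -66.0°

At ω = 121 rad/s:
zero (1 + j121·0.0125) = 1 + j1.5125 → |·| ≈ 1.8132, ∠ ≈ 56.53°
zero (1 + j121·0.01) = 1 + j1.21 → |·| ≈ 1.5697, ∠ ≈ 50.43°
pole (1 + j121·0.2) = 1 + j24.2 → |·| ≈ 24.221, ∠ ≈ 87.63°
pole (1 + j121·0.1) = 1 + j12.1 → |·| ≈ 12.141, ∠ ≈ 85.28°
|L| = 800 · 1.8132 · 1.5697 / (24.221 · 12.141) ≈ 7.7429
Gain = 20 log₁₀(7.7429) ≈ 17.78 dB
∠L = (56.53° + 50.43°) − (87.63° + 85.28°) = -65.95°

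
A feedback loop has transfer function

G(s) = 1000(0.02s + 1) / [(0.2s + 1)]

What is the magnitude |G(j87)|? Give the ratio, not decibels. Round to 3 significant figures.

At ω = 87 rad/s:
zero (1 + j87·0.02) = 1 + j1.74 → |·| ≈ 2.0069, ∠ ≈ 60.11°
pole (1 + j87·0.2) = 1 + j17.4 → |·| ≈ 17.429, ∠ ≈ 86.71°
|G| = 1000 · 2.0069 / (17.429) ≈ 115.15

115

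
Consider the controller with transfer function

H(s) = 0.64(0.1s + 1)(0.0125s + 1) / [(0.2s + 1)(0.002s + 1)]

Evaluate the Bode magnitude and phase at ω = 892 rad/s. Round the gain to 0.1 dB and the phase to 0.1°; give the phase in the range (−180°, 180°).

4.9 dB, 23.8°

At ω = 892 rad/s:
zero (1 + j892·0.1) = 1 + j89.2 → |·| ≈ 89.206, ∠ ≈ 89.36°
zero (1 + j892·0.0125) = 1 + j11.15 → |·| ≈ 11.195, ∠ ≈ 84.88°
pole (1 + j892·0.2) = 1 + j178.4 → |·| ≈ 178.4, ∠ ≈ 89.68°
pole (1 + j892·0.002) = 1 + j1.784 → |·| ≈ 2.0452, ∠ ≈ 60.73°
|H| = 0.64 · 89.206 · 11.195 / (178.4 · 2.0452) ≈ 1.7517
Gain = 20 log₁₀(1.7517) ≈ 4.87 dB
∠H = (89.36° + 84.88°) − (89.68° + 60.73°) = 23.83°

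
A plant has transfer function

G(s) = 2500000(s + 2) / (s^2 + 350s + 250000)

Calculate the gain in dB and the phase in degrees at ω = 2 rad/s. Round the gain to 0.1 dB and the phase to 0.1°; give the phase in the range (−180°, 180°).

At s = jω = j2:
zero (s+2): 2 + j2 → |·| = √(2²+2²) = √8 ≈ 2.8284, ∠ = arctan(2/2) ≈ 45.00°
quadratic: (j2)² + 350·j2 + 250000 = 249996 + j700 → |·| ≈ 2.5e+05, ∠ ≈ 0.16°
|G| = 2500000 · 2.8284 / 2.5e+05 ≈ 28.284
Gain = 20 log₁₀(28.284) ≈ 29.03 dB
∠G = 45.00° − 0.16° = 44.84°

29.0 dB, 44.8°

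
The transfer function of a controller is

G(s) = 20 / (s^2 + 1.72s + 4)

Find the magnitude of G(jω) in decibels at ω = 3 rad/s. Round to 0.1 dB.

8.9 dB

At s = jω = j3:
quadratic: (j3)² + 1.72·j3 + 4 = -5 + j5.16 → |·| ≈ 7.1851, ∠ ≈ 134.10°
|G| = 20 / 7.1851 ≈ 2.7835
Gain = 20 log₁₀(2.7835) ≈ 8.89 dB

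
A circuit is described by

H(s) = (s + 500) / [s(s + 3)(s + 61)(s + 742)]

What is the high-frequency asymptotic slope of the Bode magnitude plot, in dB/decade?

Each pole contributes −20 dB/decade at high frequency; each zero contributes +20 dB/decade.
Net: 1 zero(s) − 4 pole(s) → -60 dB/decade.

-60 dB/decade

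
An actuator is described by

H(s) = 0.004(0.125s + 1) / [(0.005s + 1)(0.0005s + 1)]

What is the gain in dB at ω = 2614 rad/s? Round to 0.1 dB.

-24.4 dB

At ω = 2614 rad/s:
zero (1 + j2614·0.125) = 1 + j326.75 → |·| ≈ 326.75, ∠ ≈ 89.82°
pole (1 + j2614·0.005) = 1 + j13.07 → |·| ≈ 13.108, ∠ ≈ 85.62°
pole (1 + j2614·0.0005) = 1 + j1.307 → |·| ≈ 1.6457, ∠ ≈ 52.58°
|H| = 0.004 · 326.75 / (13.108 · 1.6457) ≈ 0.060588
Gain = 20 log₁₀(0.060588) ≈ -24.35 dB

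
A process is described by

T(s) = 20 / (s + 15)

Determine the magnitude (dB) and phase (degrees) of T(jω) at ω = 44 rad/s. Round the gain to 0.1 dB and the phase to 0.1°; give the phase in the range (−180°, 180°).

-7.3 dB, -71.2°

At s = jω = j44:
pole (s+15): 15 + j44 → |·| = √(15²+44²) = √2161 ≈ 46.487, ∠ = arctan(44/15) ≈ 71.18°
|T| = 20 / 46.487 ≈ 0.43023
Gain = 20 log₁₀(0.43023) ≈ -7.33 dB
∠T = 0.00° − 71.18° = -71.18°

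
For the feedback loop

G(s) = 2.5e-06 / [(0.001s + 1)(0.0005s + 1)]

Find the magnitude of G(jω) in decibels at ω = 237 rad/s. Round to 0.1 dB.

At ω = 237 rad/s:
pole (1 + j237·0.001) = 1 + j0.237 → |·| ≈ 1.0277, ∠ ≈ 13.33°
pole (1 + j237·0.0005) = 1 + j0.1185 → |·| ≈ 1.007, ∠ ≈ 6.76°
|G| = 2.5e-06 · 1 / (1.0277 · 1.007) ≈ 2.4157e-06
Gain = 20 log₁₀(2.4157e-06) ≈ -112.34 dB

-112.3 dB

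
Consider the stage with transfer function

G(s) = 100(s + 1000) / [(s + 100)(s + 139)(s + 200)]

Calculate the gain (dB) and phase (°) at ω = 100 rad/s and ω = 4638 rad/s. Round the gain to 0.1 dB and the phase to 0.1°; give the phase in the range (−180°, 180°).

At s = jω = j100:
zero (s+1000): 1000 + j100 → |·| = √(1000²+100²) = √1010000 ≈ 1005, ∠ = arctan(100/1000) ≈ 5.71°
pole (s+100): 100 + j100 → |·| = √(100²+100²) = √20000 ≈ 141.42, ∠ = arctan(100/100) ≈ 45.00°
pole (s+139): 139 + j100 → |·| = √(139²+100²) = √29321 ≈ 171.23, ∠ = arctan(100/139) ≈ 35.73°
pole (s+200): 200 + j100 → |·| = √(200²+100²) = √50000 ≈ 223.61, ∠ = arctan(100/200) ≈ 26.57°
|G| = 100 · 1005 / 5.4148e+06 ≈ 0.01856
Gain = 20 log₁₀(0.01856) ≈ -34.63 dB
∠G = 5.71° − 107.30° = -101.59°

At s = jω = j4638:
zero (s+1000): 1000 + j4638 → |·| = √(1000²+4638²) = √22511044 ≈ 4744.6, ∠ = arctan(4638/1000) ≈ 77.83°
pole (s+100): 100 + j4638 → |·| = √(100²+4638²) = √21521044 ≈ 4639.1, ∠ = arctan(4638/100) ≈ 88.76°
pole (s+139): 139 + j4638 → |·| = √(139²+4638²) = √21530365 ≈ 4640.1, ∠ = arctan(4638/139) ≈ 88.28°
pole (s+200): 200 + j4638 → |·| = √(200²+4638²) = √21551044 ≈ 4642.3, ∠ = arctan(4638/200) ≈ 87.53°
|G| = 100 · 4744.6 / 9.993e+10 ≈ 4.7479e-06
Gain = 20 log₁₀(4.7479e-06) ≈ -106.47 dB
∠G = 77.83° − 264.57° = -186.74° ≡ 173.26° (principal value)

ω = 100: -34.6 dB, -101.6°; ω = 4638: -106.5 dB, 173.3°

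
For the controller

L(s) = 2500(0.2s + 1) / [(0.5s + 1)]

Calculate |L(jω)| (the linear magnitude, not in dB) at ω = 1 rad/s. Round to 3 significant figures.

2.28e+03

At ω = 1 rad/s:
zero (1 + j1·0.2) = 1 + j0.2 → |·| ≈ 1.0198, ∠ ≈ 11.31°
pole (1 + j1·0.5) = 1 + j0.5 → |·| ≈ 1.118, ∠ ≈ 26.57°
|L| = 2500 · 1.0198 / (1.118) ≈ 2280.4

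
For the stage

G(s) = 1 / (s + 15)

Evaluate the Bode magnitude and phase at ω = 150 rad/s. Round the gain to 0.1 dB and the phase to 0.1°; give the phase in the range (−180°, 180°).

Substitute s = j150:
Numerator: 1 = 1 + j0
Denominator: (j150) + 15 = 15 + j150
|N| = √(1² + 0²) ≈ 1, ∠N ≈ 0.00°
|D| = √(15² + 150²) ≈ 150.75, ∠D ≈ 84.29°
|G| = 1 / 150.75 ≈ 0.0066335
Gain = 20 log₁₀(0.0066335) ≈ -43.57 dB
∠G = 0.00° − 84.29° = -84.29°

-43.6 dB, -84.3°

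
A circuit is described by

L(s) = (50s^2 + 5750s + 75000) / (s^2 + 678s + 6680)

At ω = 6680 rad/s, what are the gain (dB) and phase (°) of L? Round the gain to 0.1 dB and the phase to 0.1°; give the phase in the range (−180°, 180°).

Substitute s = j6680:
Numerator: 50(j6680)^2 + 5750(j6680) + 75000 = -2231045000 + j38410000
Denominator: (j6680)^2 + 678(j6680) + 6680 = -44615720 + j4529040
|N| = √(2231045000² + 38410000²) ≈ 2.2314e+09, ∠N ≈ 179.01°
|D| = √(44615720² + 4529040²) ≈ 4.4845e+07, ∠D ≈ 174.20°
|L| = 2.2314e+09 / 4.4845e+07 ≈ 49.758
Gain = 20 log₁₀(49.758) ≈ 33.94 dB
∠L = 179.01° − 174.20° = 4.81°

33.9 dB, 4.8°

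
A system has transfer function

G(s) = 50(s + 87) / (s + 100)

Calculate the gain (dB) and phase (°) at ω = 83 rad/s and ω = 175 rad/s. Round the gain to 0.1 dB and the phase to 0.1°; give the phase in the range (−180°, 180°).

At s = jω = j83:
zero (s+87): 87 + j83 → |·| = √(87²+83²) = √14458 ≈ 120.24, ∠ = arctan(83/87) ≈ 43.65°
pole (s+100): 100 + j83 → |·| = √(100²+83²) = √16889 ≈ 129.96, ∠ = arctan(83/100) ≈ 39.69°
|G| = 50 · 120.24 / 129.96 ≈ 46.26
Gain = 20 log₁₀(46.26) ≈ 33.30 dB
∠G = 43.65° − 39.69° = 3.96°

At s = jω = j175:
zero (s+87): 87 + j175 → |·| = √(87²+175²) = √38194 ≈ 195.43, ∠ = arctan(175/87) ≈ 63.57°
pole (s+100): 100 + j175 → |·| = √(100²+175²) = √40625 ≈ 201.56, ∠ = arctan(175/100) ≈ 60.26°
|G| = 50 · 195.43 / 201.56 ≈ 48.479
Gain = 20 log₁₀(48.479) ≈ 33.71 dB
∠G = 63.57° − 60.26° = 3.31°

ω = 83: 33.3 dB, 4.0°; ω = 175: 33.7 dB, 3.3°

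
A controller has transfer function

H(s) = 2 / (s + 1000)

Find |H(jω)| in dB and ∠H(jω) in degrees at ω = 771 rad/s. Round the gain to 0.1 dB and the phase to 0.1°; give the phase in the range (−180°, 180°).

Substitute s = j771:
Numerator: 2 = 2 + j0
Denominator: (j771) + 1000 = 1000 + j771
|N| = √(2² + 0²) ≈ 2, ∠N ≈ 0.00°
|D| = √(1000² + 771²) ≈ 1262.7, ∠D ≈ 37.63°
|H| = 2 / 1262.7 ≈ 0.0015839
Gain = 20 log₁₀(0.0015839) ≈ -56.01 dB
∠H = 0.00° − 37.63° = -37.63°

-56.0 dB, -37.6°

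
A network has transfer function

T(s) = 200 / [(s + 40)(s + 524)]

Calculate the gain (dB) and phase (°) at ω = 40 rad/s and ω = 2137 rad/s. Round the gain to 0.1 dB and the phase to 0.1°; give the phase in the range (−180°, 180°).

At s = jω = j40:
pole (s+40): 40 + j40 → |·| = √(40²+40²) = √3200 ≈ 56.569, ∠ = arctan(40/40) ≈ 45.00°
pole (s+524): 524 + j40 → |·| = √(524²+40²) = √276176 ≈ 525.52, ∠ = arctan(40/524) ≈ 4.37°
|T| = 200 / 29728 ≈ 0.0067277
Gain = 20 log₁₀(0.0067277) ≈ -43.44 dB
∠T = 0.00° − 49.37° = -49.37°

At s = jω = j2137:
pole (s+40): 40 + j2137 → |·| = √(40²+2137²) = √4568369 ≈ 2137.4, ∠ = arctan(2137/40) ≈ 88.93°
pole (s+524): 524 + j2137 → |·| = √(524²+2137²) = √4841345 ≈ 2200.3, ∠ = arctan(2137/524) ≈ 76.22°
|T| = 200 / 4.7029e+06 ≈ 4.2527e-05
Gain = 20 log₁₀(4.2527e-05) ≈ -87.43 dB
∠T = 0.00° − 165.15° = -165.15°

ω = 40: -43.4 dB, -49.4°; ω = 2137: -87.4 dB, -165.2°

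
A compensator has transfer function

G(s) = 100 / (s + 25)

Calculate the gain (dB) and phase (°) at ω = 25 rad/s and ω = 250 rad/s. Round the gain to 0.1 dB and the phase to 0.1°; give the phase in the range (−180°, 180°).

Substitute s = j25:
Numerator: 100 = 100 + j0
Denominator: (j25) + 25 = 25 + j25
|N| = √(100² + 0²) ≈ 100, ∠N ≈ 0.00°
|D| = √(25² + 25²) ≈ 35.355, ∠D ≈ 45.00°
|G| = 100 / 35.355 ≈ 2.8285
Gain = 20 log₁₀(2.8285) ≈ 9.03 dB
∠G = 0.00° − 45.00° = -45.00°

Substitute s = j250:
Numerator: 100 = 100 + j0
Denominator: (j250) + 25 = 25 + j250
|N| = √(100² + 0²) ≈ 100, ∠N ≈ 0.00°
|D| = √(25² + 250²) ≈ 251.25, ∠D ≈ 84.29°
|G| = 100 / 251.25 ≈ 0.39801
Gain = 20 log₁₀(0.39801) ≈ -8.00 dB
∠G = 0.00° − 84.29° = -84.29°

ω = 25: 9.0 dB, -45.0°; ω = 250: -8.0 dB, -84.3°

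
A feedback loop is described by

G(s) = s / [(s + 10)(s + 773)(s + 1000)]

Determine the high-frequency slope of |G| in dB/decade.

Each pole contributes −20 dB/decade at high frequency; each zero contributes +20 dB/decade.
Net: 1 zero(s) − 3 pole(s) → -40 dB/decade.

-40 dB/decade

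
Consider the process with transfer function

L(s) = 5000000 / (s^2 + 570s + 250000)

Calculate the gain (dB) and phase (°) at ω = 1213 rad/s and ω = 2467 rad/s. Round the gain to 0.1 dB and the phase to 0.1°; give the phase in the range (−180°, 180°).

At s = jω = j1213:
quadratic: (j1213)² + 570·j1213 + 250000 = -1221369 + j691410 → |·| ≈ 1.4035e+06, ∠ ≈ 150.49°
|L| = 5000000 / 1.4035e+06 ≈ 3.5625
Gain = 20 log₁₀(3.5625) ≈ 11.04 dB
∠L = 0.00° − 150.49° = -150.49°

At s = jω = j2467:
quadratic: (j2467)² + 570·j2467 + 250000 = -5836089 + j1406190 → |·| ≈ 6.0031e+06, ∠ ≈ 166.45°
|L| = 5000000 / 6.0031e+06 ≈ 0.8329
Gain = 20 log₁₀(0.8329) ≈ -1.59 dB
∠L = 0.00° − 166.45° = -166.45°

ω = 1213: 11.0 dB, -150.5°; ω = 2467: -1.6 dB, -166.5°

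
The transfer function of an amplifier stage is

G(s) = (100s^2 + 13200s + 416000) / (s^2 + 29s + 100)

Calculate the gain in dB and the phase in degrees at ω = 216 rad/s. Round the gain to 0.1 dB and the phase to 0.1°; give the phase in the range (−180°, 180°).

Substitute s = j216:
Numerator: 100(j216)^2 + 13200(j216) + 416000 = -4249600 + j2851200
Denominator: (j216)^2 + 29(j216) + 100 = -46556 + j6264
|N| = √(4249600² + 2851200²) ≈ 5.1175e+06, ∠N ≈ 146.14°
|D| = √(46556² + 6264²) ≈ 46976, ∠D ≈ 172.34°
|G| = 5.1175e+06 / 46976 ≈ 108.94
Gain = 20 log₁₀(108.94) ≈ 40.74 dB
∠G = 146.14° − 172.34° = -26.20°

40.7 dB, -26.2°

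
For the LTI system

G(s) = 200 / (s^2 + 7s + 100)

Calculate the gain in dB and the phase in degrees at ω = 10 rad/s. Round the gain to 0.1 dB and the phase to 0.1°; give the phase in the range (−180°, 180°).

At s = jω = j10:
quadratic: (j10)² + 7·j10 + 100 = 0 + j70 → |·| ≈ 70, ∠ ≈ 90.00°
|G| = 200 / 70 ≈ 2.8571
Gain = 20 log₁₀(2.8571) ≈ 9.12 dB
∠G = 0.00° − 90.00° = -90.00°

9.1 dB, -90.0°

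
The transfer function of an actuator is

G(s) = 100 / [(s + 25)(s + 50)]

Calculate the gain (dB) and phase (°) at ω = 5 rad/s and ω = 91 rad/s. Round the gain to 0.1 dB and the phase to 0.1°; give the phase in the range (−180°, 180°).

ω = 5: -22.2 dB, -17.0°; ω = 91: -39.8 dB, -135.9°

At s = jω = j5:
pole (s+25): 25 + j5 → |·| = √(25²+5²) = √650 ≈ 25.495, ∠ = arctan(5/25) ≈ 11.31°
pole (s+50): 50 + j5 → |·| = √(50²+5²) = √2525 ≈ 50.249, ∠ = arctan(5/50) ≈ 5.71°
|G| = 100 / 1281.1 ≈ 0.078058
Gain = 20 log₁₀(0.078058) ≈ -22.15 dB
∠G = 0.00° − 17.02° = -17.02°

At s = jω = j91:
pole (s+25): 25 + j91 → |·| = √(25²+91²) = √8906 ≈ 94.372, ∠ = arctan(91/25) ≈ 74.64°
pole (s+50): 50 + j91 → |·| = √(50²+91²) = √10781 ≈ 103.83, ∠ = arctan(91/50) ≈ 61.21°
|G| = 100 / 9798.6 ≈ 0.010206
Gain = 20 log₁₀(0.010206) ≈ -39.82 dB
∠G = 0.00° − 135.85° = -135.85°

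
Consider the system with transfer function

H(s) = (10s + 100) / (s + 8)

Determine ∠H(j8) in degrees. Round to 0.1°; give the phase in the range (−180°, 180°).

-6.3°

Substitute s = j8:
Numerator: 10(j8) + 100 = 100 + j80
Denominator: (j8) + 8 = 8 + j8
|N| = √(100² + 80²) ≈ 128.06, ∠N ≈ 38.66°
|D| = √(8² + 8²) ≈ 11.314, ∠D ≈ 45.00°
∠H = 38.66° − 45.00° = -6.34°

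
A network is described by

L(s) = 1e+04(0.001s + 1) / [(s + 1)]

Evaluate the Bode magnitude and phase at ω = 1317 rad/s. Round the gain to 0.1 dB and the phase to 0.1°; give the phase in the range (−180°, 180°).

22.0 dB, -37.2°

At ω = 1317 rad/s:
zero (1 + j1317·0.001) = 1 + j1.317 → |·| ≈ 1.6536, ∠ ≈ 52.79°
pole (1 + j1317·1) = 1 + j1317 → |·| ≈ 1317, ∠ ≈ 89.96°
|L| = 1e+04 · 1.6536 / (1317) ≈ 12.556
Gain = 20 log₁₀(12.556) ≈ 21.98 dB
∠L = (52.79°) − (89.96°) = -37.17°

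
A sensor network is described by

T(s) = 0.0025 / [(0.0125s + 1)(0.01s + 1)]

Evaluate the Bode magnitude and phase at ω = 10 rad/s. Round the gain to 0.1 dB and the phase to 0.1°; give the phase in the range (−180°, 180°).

-52.2 dB, -12.8°

At ω = 10 rad/s:
pole (1 + j10·0.0125) = 1 + j0.125 → |·| ≈ 1.0078, ∠ ≈ 7.13°
pole (1 + j10·0.01) = 1 + j0.1 → |·| ≈ 1.005, ∠ ≈ 5.71°
|T| = 0.0025 · 1 / (1.0078 · 1.005) ≈ 0.0024683
Gain = 20 log₁₀(0.0024683) ≈ -52.15 dB
∠T = (0°) − (7.13° + 5.71°) = -12.84°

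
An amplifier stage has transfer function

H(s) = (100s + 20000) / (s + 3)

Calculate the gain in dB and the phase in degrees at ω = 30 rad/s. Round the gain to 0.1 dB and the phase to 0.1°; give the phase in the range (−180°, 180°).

56.5 dB, -75.8°

Substitute s = j30:
Numerator: 100(j30) + 20000 = 20000 + j3000
Denominator: (j30) + 3 = 3 + j30
|N| = √(20000² + 3000²) ≈ 20224, ∠N ≈ 8.53°
|D| = √(3² + 30²) ≈ 30.15, ∠D ≈ 84.29°
|H| = 20224 / 30.15 ≈ 670.78
Gain = 20 log₁₀(670.78) ≈ 56.53 dB
∠H = 8.53° − 84.29° = -75.76°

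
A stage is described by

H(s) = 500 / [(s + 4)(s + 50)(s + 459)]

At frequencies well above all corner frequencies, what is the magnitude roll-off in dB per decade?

Each pole contributes −20 dB/decade at high frequency; each zero contributes +20 dB/decade.
Net: 0 zero(s) − 3 pole(s) → -60 dB/decade.

-60 dB/decade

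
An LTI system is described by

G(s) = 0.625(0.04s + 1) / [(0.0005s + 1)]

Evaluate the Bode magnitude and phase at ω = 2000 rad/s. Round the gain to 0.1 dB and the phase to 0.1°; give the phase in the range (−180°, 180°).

At ω = 2000 rad/s:
zero (1 + j2000·0.04) = 1 + j80 → |·| ≈ 80.006, ∠ ≈ 89.28°
pole (1 + j2000·0.0005) = 1 + j1 → |·| ≈ 1.4142, ∠ ≈ 45.00°
|G| = 0.625 · 80.006 / (1.4142) ≈ 35.358
Gain = 20 log₁₀(35.358) ≈ 30.97 dB
∠G = (89.28°) − (45.00°) = 44.28°

31.0 dB, 44.3°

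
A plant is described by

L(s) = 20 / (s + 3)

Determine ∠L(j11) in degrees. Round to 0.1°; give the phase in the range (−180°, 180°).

Substitute s = j11:
Numerator: 20 = 20 + j0
Denominator: (j11) + 3 = 3 + j11
|N| = √(20² + 0²) ≈ 20, ∠N ≈ 0.00°
|D| = √(3² + 11²) ≈ 11.402, ∠D ≈ 74.74°
∠L = 0.00° − 74.74° = -74.74°

-74.7°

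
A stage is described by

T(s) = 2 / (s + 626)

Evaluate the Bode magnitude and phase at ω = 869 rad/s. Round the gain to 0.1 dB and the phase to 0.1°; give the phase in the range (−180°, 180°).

-54.6 dB, -54.2°

At s = jω = j869:
pole (s+626): 626 + j869 → |·| = √(626²+869²) = √1147037 ≈ 1071, ∠ = arctan(869/626) ≈ 54.23°
|T| = 2 / 1071 ≈ 0.0018674
Gain = 20 log₁₀(0.0018674) ≈ -54.58 dB
∠T = 0.00° − 54.23° = -54.23°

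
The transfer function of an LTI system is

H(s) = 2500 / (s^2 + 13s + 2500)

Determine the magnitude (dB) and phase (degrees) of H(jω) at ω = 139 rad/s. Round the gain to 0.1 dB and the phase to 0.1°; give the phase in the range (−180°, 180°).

At s = jω = j139:
quadratic: (j139)² + 13·j139 + 2500 = -16821 + j1807 → |·| ≈ 16918, ∠ ≈ 173.87°
|H| = 2500 / 16918 ≈ 0.14777
Gain = 20 log₁₀(0.14777) ≈ -16.61 dB
∠H = 0.00° − 173.87° = -173.87°

-16.6 dB, -173.9°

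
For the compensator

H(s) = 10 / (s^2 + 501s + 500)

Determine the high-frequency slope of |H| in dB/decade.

-40 dB/decade

Each pole contributes −20 dB/decade at high frequency; each zero contributes +20 dB/decade.
Net: 0 zero(s) − 2 pole(s) → -40 dB/decade.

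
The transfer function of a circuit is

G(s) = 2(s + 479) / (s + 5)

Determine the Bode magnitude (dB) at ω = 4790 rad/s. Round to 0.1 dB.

At s = jω = j4790:
zero (s+479): 479 + j4790 → |·| = √(479²+4790²) = √23173541 ≈ 4813.9, ∠ = arctan(4790/479) ≈ 84.29°
pole (s+5): 5 + j4790 → |·| = √(5²+4790²) = √22944125 ≈ 4790, ∠ = arctan(4790/5) ≈ 89.94°
|G| = 2 · 4813.9 / 4790 ≈ 2.01
Gain = 20 log₁₀(2.01) ≈ 6.06 dB

6.1 dB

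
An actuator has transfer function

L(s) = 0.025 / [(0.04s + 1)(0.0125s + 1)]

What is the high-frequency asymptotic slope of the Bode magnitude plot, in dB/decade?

-40 dB/decade

Each pole contributes −20 dB/decade at high frequency; each zero contributes +20 dB/decade.
Net: 0 zero(s) − 2 pole(s) → -40 dB/decade.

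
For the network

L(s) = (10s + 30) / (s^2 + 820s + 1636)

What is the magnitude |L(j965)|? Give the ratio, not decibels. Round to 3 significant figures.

0.00790

Substitute s = j965:
Numerator: 10(j965) + 30 = 30 + j9650
Denominator: (j965)^2 + 820(j965) + 1636 = -929589 + j791300
|N| = √(30² + 9650²) ≈ 9650, ∠N ≈ 89.82°
|D| = √(929589² + 791300²) ≈ 1.2208e+06, ∠D ≈ 139.59°
|L| = 9650 / 1.2208e+06 ≈ 0.0079047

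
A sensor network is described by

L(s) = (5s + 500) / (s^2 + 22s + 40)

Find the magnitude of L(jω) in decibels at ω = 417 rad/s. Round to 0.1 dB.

Substitute s = j417:
Numerator: 5(j417) + 500 = 500 + j2085
Denominator: (j417)^2 + 22(j417) + 40 = -173849 + j9174
|N| = √(500² + 2085²) ≈ 2144.1, ∠N ≈ 76.51°
|D| = √(173849² + 9174²) ≈ 1.7409e+05, ∠D ≈ 176.98°
|L| = 2144.1 / 1.7409e+05 ≈ 0.012316
Gain = 20 log₁₀(0.012316) ≈ -38.19 dB

-38.2 dB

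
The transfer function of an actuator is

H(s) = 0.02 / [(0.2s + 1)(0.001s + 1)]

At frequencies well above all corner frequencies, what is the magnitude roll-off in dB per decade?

-40 dB/decade

Each pole contributes −20 dB/decade at high frequency; each zero contributes +20 dB/decade.
Net: 0 zero(s) − 2 pole(s) → -40 dB/decade.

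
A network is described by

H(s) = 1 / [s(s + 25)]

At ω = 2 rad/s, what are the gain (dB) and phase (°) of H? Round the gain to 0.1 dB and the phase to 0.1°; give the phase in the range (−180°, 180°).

-34.0 dB, -94.6°

At s = jω = j2:
pole (s+25): 25 + j2 → |·| = √(25²+2²) = √629 ≈ 25.08, ∠ = arctan(2/25) ≈ 4.57°
pole at origin: |s| = 2, ∠ = 90.00° (in denominator)
|H| = 1 / 50.16 ≈ 0.019936
Gain = 20 log₁₀(0.019936) ≈ -34.01 dB
∠H = 0.00° − 94.57° = -94.57°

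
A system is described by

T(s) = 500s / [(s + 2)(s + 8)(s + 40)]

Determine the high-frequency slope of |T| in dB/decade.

Each pole contributes −20 dB/decade at high frequency; each zero contributes +20 dB/decade.
Net: 1 zero(s) − 3 pole(s) → -40 dB/decade.

-40 dB/decade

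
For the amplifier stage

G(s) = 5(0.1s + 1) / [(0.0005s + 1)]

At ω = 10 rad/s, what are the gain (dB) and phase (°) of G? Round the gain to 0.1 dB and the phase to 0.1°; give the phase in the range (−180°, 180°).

At ω = 10 rad/s:
zero (1 + j10·0.1) = 1 + j1 → |·| ≈ 1.4142, ∠ ≈ 45.00°
pole (1 + j10·0.0005) = 1 + j0.005 → |·| ≈ 1, ∠ ≈ 0.29°
|G| = 5 · 1.4142 / (1) ≈ 7.071
Gain = 20 log₁₀(7.071) ≈ 16.99 dB
∠G = (45.00°) − (0.29°) = 44.71°

17.0 dB, 44.7°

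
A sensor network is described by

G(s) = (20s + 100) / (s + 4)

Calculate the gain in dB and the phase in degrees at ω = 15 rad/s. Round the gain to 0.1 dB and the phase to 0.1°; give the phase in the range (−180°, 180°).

26.2 dB, -3.5°

Substitute s = j15:
Numerator: 20(j15) + 100 = 100 + j300
Denominator: (j15) + 4 = 4 + j15
|N| = √(100² + 300²) ≈ 316.23, ∠N ≈ 71.57°
|D| = √(4² + 15²) ≈ 15.524, ∠D ≈ 75.07°
|G| = 316.23 / 15.524 ≈ 20.37
Gain = 20 log₁₀(20.37) ≈ 26.18 dB
∠G = 71.57° − 75.07° = -3.50°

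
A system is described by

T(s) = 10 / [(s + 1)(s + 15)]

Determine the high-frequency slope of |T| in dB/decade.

-40 dB/decade

Each pole contributes −20 dB/decade at high frequency; each zero contributes +20 dB/decade.
Net: 0 zero(s) − 2 pole(s) → -40 dB/decade.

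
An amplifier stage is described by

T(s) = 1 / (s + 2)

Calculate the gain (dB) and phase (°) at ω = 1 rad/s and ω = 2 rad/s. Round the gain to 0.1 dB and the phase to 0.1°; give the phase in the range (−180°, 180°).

Substitute s = j1:
Numerator: 1 = 1 + j0
Denominator: (j1) + 2 = 2 + j1
|N| = √(1² + 0²) ≈ 1, ∠N ≈ 0.00°
|D| = √(2² + 1²) ≈ 2.2361, ∠D ≈ 26.57°
|T| = 1 / 2.2361 ≈ 0.44721
Gain = 20 log₁₀(0.44721) ≈ -6.99 dB
∠T = 0.00° − 26.57° = -26.57°

Substitute s = j2:
Numerator: 1 = 1 + j0
Denominator: (j2) + 2 = 2 + j2
|N| = √(1² + 0²) ≈ 1, ∠N ≈ 0.00°
|D| = √(2² + 2²) ≈ 2.8284, ∠D ≈ 45.00°
|T| = 1 / 2.8284 ≈ 0.35356
Gain = 20 log₁₀(0.35356) ≈ -9.03 dB
∠T = 0.00° − 45.00° = -45.00°

ω = 1: -7.0 dB, -26.6°; ω = 2: -9.0 dB, -45.0°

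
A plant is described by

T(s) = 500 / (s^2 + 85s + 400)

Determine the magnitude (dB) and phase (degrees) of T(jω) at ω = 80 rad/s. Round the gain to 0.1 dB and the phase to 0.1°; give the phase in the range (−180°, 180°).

-25.2 dB, -131.4°

Substitute s = j80:
Numerator: 500 = 500 + j0
Denominator: (j80)^2 + 85(j80) + 400 = -6000 + j6800
|N| = √(500² + 0²) ≈ 500, ∠N ≈ 0.00°
|D| = √(6000² + 6800²) ≈ 9068.6, ∠D ≈ 131.42°
|T| = 500 / 9068.6 ≈ 0.055135
Gain = 20 log₁₀(0.055135) ≈ -25.17 dB
∠T = 0.00° − 131.42° = -131.42°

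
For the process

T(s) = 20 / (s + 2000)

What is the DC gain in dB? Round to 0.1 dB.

-40.0 dB

T(0) = 20 / 2000 = 0.01
20 log₁₀(0.01) ≈ -40.00 dB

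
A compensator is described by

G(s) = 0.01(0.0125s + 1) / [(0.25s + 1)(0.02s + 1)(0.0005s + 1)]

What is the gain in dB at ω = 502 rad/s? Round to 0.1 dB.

-86.3 dB

At ω = 502 rad/s:
zero (1 + j502·0.0125) = 1 + j6.275 → |·| ≈ 6.3542, ∠ ≈ 80.95°
pole (1 + j502·0.25) = 1 + j125.5 → |·| ≈ 125.5, ∠ ≈ 89.54°
pole (1 + j502·0.02) = 1 + j10.04 → |·| ≈ 10.09, ∠ ≈ 84.31°
pole (1 + j502·0.0005) = 1 + j0.251 → |·| ≈ 1.031, ∠ ≈ 14.09°
|G| = 0.01 · 6.3542 / (125.5 · 10.09 · 1.031) ≈ 4.8671e-05
Gain = 20 log₁₀(4.8671e-05) ≈ -86.25 dB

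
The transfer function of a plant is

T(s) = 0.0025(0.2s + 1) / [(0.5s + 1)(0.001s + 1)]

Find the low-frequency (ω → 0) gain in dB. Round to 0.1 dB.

-52.0 dB

T(0) = 0.0025 · 1 / 1 = 0.0025
20 log₁₀(0.0025) ≈ -52.04 dB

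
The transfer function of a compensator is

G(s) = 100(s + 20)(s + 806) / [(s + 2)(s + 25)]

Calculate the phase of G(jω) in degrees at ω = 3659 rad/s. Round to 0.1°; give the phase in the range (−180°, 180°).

-12.3°

At s = jω = j3659:
zero (s+20): 20 + j3659 → |·| = √(20²+3659²) = √13388681 ≈ 3659.1, ∠ = arctan(3659/20) ≈ 89.69°
zero (s+806): 806 + j3659 → |·| = √(806²+3659²) = √14037917 ≈ 3746.7, ∠ = arctan(3659/806) ≈ 77.58°
pole (s+2): 2 + j3659 → |·| = √(2²+3659²) = √13388285 ≈ 3659, ∠ = arctan(3659/2) ≈ 89.97°
pole (s+25): 25 + j3659 → |·| = √(25²+3659²) = √13388906 ≈ 3659.1, ∠ = arctan(3659/25) ≈ 89.61°
∠G = 167.27° − 179.58° = -12.31°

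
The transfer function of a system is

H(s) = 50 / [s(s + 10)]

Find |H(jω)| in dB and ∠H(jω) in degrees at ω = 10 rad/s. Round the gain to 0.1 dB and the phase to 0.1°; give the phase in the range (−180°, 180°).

At s = jω = j10:
pole (s+10): 10 + j10 → |·| = √(10²+10²) = √200 ≈ 14.142, ∠ = arctan(10/10) ≈ 45.00°
pole at origin: |s| = 10, ∠ = 90.00° (in denominator)
|H| = 50 / 141.42 ≈ 0.35356
Gain = 20 log₁₀(0.35356) ≈ -9.03 dB
∠H = 0.00° − 135.00° = -135.00°

-9.0 dB, -135.0°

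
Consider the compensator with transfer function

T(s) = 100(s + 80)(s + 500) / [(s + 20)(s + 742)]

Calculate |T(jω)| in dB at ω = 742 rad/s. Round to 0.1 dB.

At s = jω = j742:
zero (s+80): 80 + j742 → |·| = √(80²+742²) = √556964 ≈ 746.3, ∠ = arctan(742/80) ≈ 83.85°
zero (s+500): 500 + j742 → |·| = √(500²+742²) = √800564 ≈ 894.74, ∠ = arctan(742/500) ≈ 56.03°
pole (s+20): 20 + j742 → |·| = √(20²+742²) = √550964 ≈ 742.27, ∠ = arctan(742/20) ≈ 88.46°
pole (s+742): 742 + j742 → |·| = √(742²+742²) = √1101128 ≈ 1049.3, ∠ = arctan(742/742) ≈ 45.00°
|T| = 100 · 6.6774e+05 / 7.7886e+05 ≈ 85.733
Gain = 20 log₁₀(85.733) ≈ 38.66 dB

38.7 dB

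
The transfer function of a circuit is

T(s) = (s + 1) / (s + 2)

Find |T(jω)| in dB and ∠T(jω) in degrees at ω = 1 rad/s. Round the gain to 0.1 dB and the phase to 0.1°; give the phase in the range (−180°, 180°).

Substitute s = j1:
Numerator: (j1) + 1 = 1 + j1
Denominator: (j1) + 2 = 2 + j1
|N| = √(1² + 1²) ≈ 1.4142, ∠N ≈ 45.00°
|D| = √(2² + 1²) ≈ 2.2361, ∠D ≈ 26.57°
|T| = 1.4142 / 2.2361 ≈ 0.63244
Gain = 20 log₁₀(0.63244) ≈ -3.98 dB
∠T = 45.00° − 26.57° = 18.43°

-4.0 dB, 18.4°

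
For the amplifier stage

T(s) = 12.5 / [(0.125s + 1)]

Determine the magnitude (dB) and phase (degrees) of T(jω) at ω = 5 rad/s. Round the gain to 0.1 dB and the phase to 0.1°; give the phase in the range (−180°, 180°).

At ω = 5 rad/s:
pole (1 + j5·0.125) = 1 + j0.625 → |·| ≈ 1.1792, ∠ ≈ 32.01°
|T| = 12.5 · 1 / (1.1792) ≈ 10.6
Gain = 20 log₁₀(10.6) ≈ 20.51 dB
∠T = (0°) − (32.01°) = -32.01°

20.5 dB, -32.0°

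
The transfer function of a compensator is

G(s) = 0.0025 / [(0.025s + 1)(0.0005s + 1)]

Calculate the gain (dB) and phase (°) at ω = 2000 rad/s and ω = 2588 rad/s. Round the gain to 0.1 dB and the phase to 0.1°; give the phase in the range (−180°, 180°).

At ω = 2000 rad/s:
pole (1 + j2000·0.025) = 1 + j50 → |·| ≈ 50.01, ∠ ≈ 88.85°
pole (1 + j2000·0.0005) = 1 + j1 → |·| ≈ 1.4142, ∠ ≈ 45.00°
|G| = 0.0025 · 1 / (50.01 · 1.4142) ≈ 3.5349e-05
Gain = 20 log₁₀(3.5349e-05) ≈ -89.03 dB
∠G = (0°) − (88.85° + 45.00°) = -133.85°

At ω = 2588 rad/s:
pole (1 + j2588·0.025) = 1 + j64.7 → |·| ≈ 64.708, ∠ ≈ 89.11°
pole (1 + j2588·0.0005) = 1 + j1.294 → |·| ≈ 1.6354, ∠ ≈ 52.30°
|G| = 0.0025 · 1 / (64.708 · 1.6354) ≈ 2.3624e-05
Gain = 20 log₁₀(2.3624e-05) ≈ -92.53 dB
∠G = (0°) − (89.11° + 52.30°) = -141.41°

ω = 2000: -89.0 dB, -133.9°; ω = 2588: -92.5 dB, -141.4°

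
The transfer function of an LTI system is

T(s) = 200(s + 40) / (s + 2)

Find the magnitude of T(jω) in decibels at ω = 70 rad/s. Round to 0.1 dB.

At s = jω = j70:
zero (s+40): 40 + j70 → |·| = √(40²+70²) = √6500 ≈ 80.623, ∠ = arctan(70/40) ≈ 60.26°
pole (s+2): 2 + j70 → |·| = √(2²+70²) = √4904 ≈ 70.029, ∠ = arctan(70/2) ≈ 88.36°
|T| = 200 · 80.623 / 70.029 ≈ 230.26
Gain = 20 log₁₀(230.26) ≈ 47.24 dB

47.2 dB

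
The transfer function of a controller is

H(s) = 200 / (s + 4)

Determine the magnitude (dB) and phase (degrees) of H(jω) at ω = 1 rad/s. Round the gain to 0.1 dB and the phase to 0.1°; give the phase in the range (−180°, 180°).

33.7 dB, -14.0°

Substitute s = j1:
Numerator: 200 = 200 + j0
Denominator: (j1) + 4 = 4 + j1
|N| = √(200² + 0²) ≈ 200, ∠N ≈ 0.00°
|D| = √(4² + 1²) ≈ 4.1231, ∠D ≈ 14.04°
|H| = 200 / 4.1231 ≈ 48.507
Gain = 20 log₁₀(48.507) ≈ 33.72 dB
∠H = 0.00° − 14.04° = -14.04°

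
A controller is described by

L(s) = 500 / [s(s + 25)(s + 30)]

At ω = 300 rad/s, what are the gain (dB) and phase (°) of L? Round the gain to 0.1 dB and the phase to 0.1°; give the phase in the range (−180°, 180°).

At s = jω = j300:
pole (s+25): 25 + j300 → |·| = √(25²+300²) = √90625 ≈ 301.04, ∠ = arctan(300/25) ≈ 85.24°
pole (s+30): 30 + j300 → |·| = √(30²+300²) = √90900 ≈ 301.5, ∠ = arctan(300/30) ≈ 84.29°
pole at origin: |s| = 300, ∠ = 90.00° (in denominator)
|L| = 500 / 2.7229e+07 ≈ 1.8363e-05
Gain = 20 log₁₀(1.8363e-05) ≈ -94.72 dB
∠L = 0.00° − 259.53° = -259.53° ≡ 100.47° (principal value)

-94.7 dB, 100.5°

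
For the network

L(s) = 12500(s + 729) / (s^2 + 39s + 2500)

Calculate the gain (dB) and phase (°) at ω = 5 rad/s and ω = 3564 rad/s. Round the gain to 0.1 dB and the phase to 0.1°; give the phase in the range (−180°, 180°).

At s = jω = j5:
zero (s+729): 729 + j5 → |·| = √(729²+5²) = √531466 ≈ 729.02, ∠ = arctan(5/729) ≈ 0.39°
quadratic: (j5)² + 39·j5 + 2500 = 2475 + j195 → |·| ≈ 2482.7, ∠ ≈ 4.50°
|L| = 12500 · 729.02 / 2482.7 ≈ 3670.5
Gain = 20 log₁₀(3670.5) ≈ 71.29 dB
∠L = 0.39° − 4.50° = -4.11°

At s = jω = j3564:
zero (s+729): 729 + j3564 → |·| = √(729²+3564²) = √13233537 ≈ 3637.8, ∠ = arctan(3564/729) ≈ 78.44°
quadratic: (j3564)² + 39·j3564 + 2500 = -12699596 + j138996 → |·| ≈ 1.27e+07, ∠ ≈ 179.37°
|L| = 12500 · 3637.8 / 1.27e+07 ≈ 3.5805
Gain = 20 log₁₀(3.5805) ≈ 11.08 dB
∠L = 78.44° − 179.37° = -100.93°

ω = 5: 71.3 dB, -4.1°; ω = 3564: 11.1 dB, -100.9°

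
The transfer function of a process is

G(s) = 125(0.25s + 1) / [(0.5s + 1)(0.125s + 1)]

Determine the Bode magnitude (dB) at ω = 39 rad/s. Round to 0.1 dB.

22.0 dB

At ω = 39 rad/s:
zero (1 + j39·0.25) = 1 + j9.75 → |·| ≈ 9.8011, ∠ ≈ 84.14°
pole (1 + j39·0.5) = 1 + j19.5 → |·| ≈ 19.526, ∠ ≈ 87.06°
pole (1 + j39·0.125) = 1 + j4.875 → |·| ≈ 4.9765, ∠ ≈ 78.41°
|G| = 125 · 9.8011 / (19.526 · 4.9765) ≈ 12.608
Gain = 20 log₁₀(12.608) ≈ 22.01 dB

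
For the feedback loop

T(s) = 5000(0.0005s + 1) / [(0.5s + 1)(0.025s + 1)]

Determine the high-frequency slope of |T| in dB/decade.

-20 dB/decade

Each pole contributes −20 dB/decade at high frequency; each zero contributes +20 dB/decade.
Net: 1 zero(s) − 2 pole(s) → -20 dB/decade.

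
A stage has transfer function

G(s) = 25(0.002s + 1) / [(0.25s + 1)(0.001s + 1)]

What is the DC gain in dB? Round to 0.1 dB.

28.0 dB

G(0) = 25 · 1 / 1 = 25
20 log₁₀(25) ≈ 27.96 dB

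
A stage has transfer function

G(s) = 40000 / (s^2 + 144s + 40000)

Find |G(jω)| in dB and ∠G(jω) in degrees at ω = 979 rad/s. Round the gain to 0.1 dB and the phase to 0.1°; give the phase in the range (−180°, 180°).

-27.3 dB, -171.3°

At s = jω = j979:
quadratic: (j979)² + 144·j979 + 40000 = -918441 + j140976 → |·| ≈ 9.292e+05, ∠ ≈ 171.27°
|G| = 40000 / 9.292e+05 ≈ 0.043048
Gain = 20 log₁₀(0.043048) ≈ -27.32 dB
∠G = 0.00° − 171.27° = -171.27°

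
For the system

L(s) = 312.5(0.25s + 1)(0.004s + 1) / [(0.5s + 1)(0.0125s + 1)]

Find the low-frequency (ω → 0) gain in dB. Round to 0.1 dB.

49.9 dB

L(0) = 312.5 · 1 / 1 = 312.5
20 log₁₀(312.5) ≈ 49.90 dB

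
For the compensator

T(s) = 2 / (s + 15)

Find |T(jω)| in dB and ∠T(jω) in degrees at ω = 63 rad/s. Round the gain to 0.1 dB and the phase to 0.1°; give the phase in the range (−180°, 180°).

-30.2 dB, -76.6°

Substitute s = j63:
Numerator: 2 = 2 + j0
Denominator: (j63) + 15 = 15 + j63
|N| = √(2² + 0²) ≈ 2, ∠N ≈ 0.00°
|D| = √(15² + 63²) ≈ 64.761, ∠D ≈ 76.61°
|T| = 2 / 64.761 ≈ 0.030883
Gain = 20 log₁₀(0.030883) ≈ -30.21 dB
∠T = 0.00° − 76.61° = -76.61°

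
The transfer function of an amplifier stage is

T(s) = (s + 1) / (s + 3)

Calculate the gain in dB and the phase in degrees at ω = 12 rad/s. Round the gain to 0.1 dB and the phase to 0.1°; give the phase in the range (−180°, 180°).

-0.2 dB, 9.3°

Substitute s = j12:
Numerator: (j12) + 1 = 1 + j12
Denominator: (j12) + 3 = 3 + j12
|N| = √(1² + 12²) ≈ 12.042, ∠N ≈ 85.24°
|D| = √(3² + 12²) ≈ 12.369, ∠D ≈ 75.96°
|T| = 12.042 / 12.369 ≈ 0.97356
Gain = 20 log₁₀(0.97356) ≈ -0.23 dB
∠T = 85.24° − 75.96° = 9.28°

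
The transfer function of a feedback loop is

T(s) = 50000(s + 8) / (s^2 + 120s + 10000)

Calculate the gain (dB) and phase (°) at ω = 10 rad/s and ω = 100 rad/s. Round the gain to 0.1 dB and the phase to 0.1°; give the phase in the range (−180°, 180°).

At s = jω = j10:
zero (s+8): 8 + j10 → |·| = √(8²+10²) = √164 ≈ 12.806, ∠ = arctan(10/8) ≈ 51.34°
quadratic: (j10)² + 120·j10 + 10000 = 9900 + j1200 → |·| ≈ 9972.5, ∠ ≈ 6.91°
|T| = 50000 · 12.806 / 9972.5 ≈ 64.207
Gain = 20 log₁₀(64.207) ≈ 36.15 dB
∠T = 51.34° − 6.91° = 44.43°

At s = jω = j100:
zero (s+8): 8 + j100 → |·| = √(8²+100²) = √10064 ≈ 100.32, ∠ = arctan(100/8) ≈ 85.43°
quadratic: (j100)² + 120·j100 + 10000 = 0 + j12000 → |·| ≈ 12000, ∠ ≈ 90.00°
|T| = 50000 · 100.32 / 12000 ≈ 418
Gain = 20 log₁₀(418) ≈ 52.42 dB
∠T = 85.43° − 90.00° = -4.57°

ω = 10: 36.2 dB, 44.4°; ω = 100: 52.4 dB, -4.6°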